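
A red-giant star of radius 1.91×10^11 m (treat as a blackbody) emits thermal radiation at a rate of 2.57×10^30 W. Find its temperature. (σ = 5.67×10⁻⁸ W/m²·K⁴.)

T ≈ 3150 K

A = 4πr² = 4π × (1.91×10^11)² = 4.58×10^23 m².
From P = σAT⁴, T = (P / σA)^(1/4) = (2.57×10^30 / (5.67×10⁻⁸ × 4.58×10^23))^(1/4).
T = (9.89×10^13)^(1/4) = 3150 K.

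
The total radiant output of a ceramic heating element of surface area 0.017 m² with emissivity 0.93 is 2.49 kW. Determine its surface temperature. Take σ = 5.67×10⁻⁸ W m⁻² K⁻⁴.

From P = εσAT⁴, T = (P / εσA)^(1/4) = (2490 / (0.93 × 5.67×10⁻⁸ × 0.0170))^(1/4).
T = (2.78×10^12)^(1/4) = 1290 K.

T ≈ 1290 K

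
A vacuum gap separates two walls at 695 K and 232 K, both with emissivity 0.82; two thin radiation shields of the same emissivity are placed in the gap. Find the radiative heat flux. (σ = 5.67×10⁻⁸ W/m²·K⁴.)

Each of the 3 gaps contributes resistance (2/ε − 1) = 2/0.82 − 1 = 1.439; total = 4.317.
q = σ(T₁⁴ − T₂⁴) / 4.317 = 5.67×10⁻⁸ × 2.30×10^11 / 4.317 = 3030 W/m².

q ≈ 3030 W/m²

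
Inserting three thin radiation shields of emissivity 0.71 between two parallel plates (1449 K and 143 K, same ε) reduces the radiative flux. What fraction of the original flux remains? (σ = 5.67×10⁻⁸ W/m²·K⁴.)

ratio ≈ 0.250

With N identical shields there are N+1 = 4 gaps in series, each with the same radiative resistance, so the flux falls to 1/(N+1) of its unshielded value.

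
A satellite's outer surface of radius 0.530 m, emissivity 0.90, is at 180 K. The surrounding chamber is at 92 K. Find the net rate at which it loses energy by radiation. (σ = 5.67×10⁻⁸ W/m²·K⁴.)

A = 4πr² = 4π × (0.530)² = 3.53 m².
Q = εσA(T⁴ − T_s⁴). T⁴ − T_s⁴ = (180)⁴ − (92)⁴ = 1.05×10^9 − 7.16×10^7 = 9.78×10^8 K⁴.
Q = 0.90 × 5.67×10⁻⁸ × 3.53 × 9.78×10^8 = 176 W.

Q ≈ 176 W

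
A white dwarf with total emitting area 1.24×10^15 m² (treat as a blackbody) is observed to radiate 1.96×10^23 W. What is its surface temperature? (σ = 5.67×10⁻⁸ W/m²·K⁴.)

From P = σAT⁴, T = (P / σA)^(1/4) = (1.96×10^23 / (5.67×10⁻⁸ × 1.24×10^15))^(1/4).
T = (2.79×10^15)^(1/4) = 7270 K.

T ≈ 7270 K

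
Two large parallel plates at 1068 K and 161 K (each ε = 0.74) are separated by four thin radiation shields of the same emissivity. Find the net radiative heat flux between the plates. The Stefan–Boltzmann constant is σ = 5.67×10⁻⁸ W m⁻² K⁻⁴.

Each of the 5 gaps contributes resistance (2/ε − 1) = 2/0.74 − 1 = 1.703; total = 8.514.
q = σ(T₁⁴ − T₂⁴) / 8.514 = 5.67×10⁻⁸ × 1.30×10^12 / 8.514 = 8660 W/m².

q ≈ 8660 W/m²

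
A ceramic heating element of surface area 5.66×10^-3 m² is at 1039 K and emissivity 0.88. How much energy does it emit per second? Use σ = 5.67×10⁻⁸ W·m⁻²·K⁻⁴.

Stefan–Boltzmann: P = εσAT⁴ = 0.88 × 5.67×10⁻⁸ × 5.66×10^-3 × (1039)⁴ = 0.88 × 5.67×10⁻⁸ × 5.66×10^-3 × 1.17×10^12.
P = 329 W.

P ≈ 329 W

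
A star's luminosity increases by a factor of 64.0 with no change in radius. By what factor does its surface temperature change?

factor ≈ 2.83

P ∝ T⁴ ⇒ T ∝ P^(1/4), so T scales by (64.0)^(1/4) = 2.83.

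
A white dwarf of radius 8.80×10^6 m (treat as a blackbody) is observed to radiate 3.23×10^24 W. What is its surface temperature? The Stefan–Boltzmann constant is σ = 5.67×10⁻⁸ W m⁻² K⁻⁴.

T ≈ 15600 K

A = 4πr² = 4π × (8.80×10^6)² = 9.73×10^14 m².
From P = σAT⁴, T = (P / σA)^(1/4) = (3.23×10^24 / (5.67×10⁻⁸ × 9.73×10^14))^(1/4).
T = (5.85×10^16)^(1/4) = 15600 K.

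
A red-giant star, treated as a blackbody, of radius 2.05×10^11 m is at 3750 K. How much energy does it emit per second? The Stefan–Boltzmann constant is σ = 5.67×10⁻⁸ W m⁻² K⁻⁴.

P ≈ 5.92×10^30 W

A = 4πr² = 4π × (2.05×10^11)² = 5.28×10^23 m².
P = σAT⁴ = 5.67×10⁻⁸ × 5.28×10^23 × (3750)⁴ = 5.67×10⁻⁸ × 5.28×10^23 × 1.98×10^14.
P = 5.92×10^30 W.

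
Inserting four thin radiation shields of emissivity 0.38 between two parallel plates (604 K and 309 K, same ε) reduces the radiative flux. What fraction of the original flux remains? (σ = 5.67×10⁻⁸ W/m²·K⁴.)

ratio ≈ 0.200

With N identical shields there are N+1 = 5 gaps in series, each with the same radiative resistance, so the flux falls to 1/(N+1) of its unshielded value.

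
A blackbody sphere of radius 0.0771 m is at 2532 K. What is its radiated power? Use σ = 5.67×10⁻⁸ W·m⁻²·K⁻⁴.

A = 4πr² = 4π × (0.0771)² = 0.0747 m².
P = σAT⁴ = 5.67×10⁻⁸ × 0.0747 × (2532)⁴ = 5.67×10⁻⁸ × 0.0747 × 4.11×10^13.
P = 1.74×10^5 W.

P ≈ 1.74×10^5 W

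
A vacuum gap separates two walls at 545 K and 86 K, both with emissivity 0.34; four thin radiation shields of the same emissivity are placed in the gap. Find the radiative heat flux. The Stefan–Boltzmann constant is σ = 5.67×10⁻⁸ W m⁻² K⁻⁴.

Each of the 5 gaps contributes resistance (2/ε − 1) = 2/0.34 − 1 = 4.882; total = 24.41.
q = σ(T₁⁴ − T₂⁴) / 24.41 = 5.67×10⁻⁸ × 8.82×10^10 / 24.41 = 205 W/m².

q ≈ 205 W/m²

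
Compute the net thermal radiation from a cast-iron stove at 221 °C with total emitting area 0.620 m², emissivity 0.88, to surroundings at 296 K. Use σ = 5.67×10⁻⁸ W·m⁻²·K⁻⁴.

Q ≈ 1600 W

Convert: 221 °C = 494 K.
Q = εσA(T⁴ − T_s⁴). T⁴ − T_s⁴ = (494)⁴ − (296)⁴ = 5.96×10^10 − 7.68×10^9 = 5.19×10^10 K⁴.
Q = 0.88 × 5.67×10⁻⁸ × 0.620 × 5.19×10^10 = 1600 W.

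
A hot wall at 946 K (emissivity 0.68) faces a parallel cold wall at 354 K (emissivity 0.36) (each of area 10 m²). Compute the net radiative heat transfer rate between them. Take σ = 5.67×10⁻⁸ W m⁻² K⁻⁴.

Q ≈ 1.37×10^5 W

For two large parallel gray plates, q = σ(T₁⁴ − T₂⁴) / (1/ε₁ + 1/ε₂ − 1).
1/ε₁ + 1/ε₂ − 1 = 1/0.68 + 1/0.36 − 1 = 3.248.
T₁⁴ − T₂⁴ = 8.01×10^11 − 1.57×10^10 = 7.85×10^11 K⁴.
q = 5.67×10⁻⁸ × 7.85×10^11 / 3.248 = 13700 W/m².
Q = q·A = 13700 × 10 = 1.37×10^5 W.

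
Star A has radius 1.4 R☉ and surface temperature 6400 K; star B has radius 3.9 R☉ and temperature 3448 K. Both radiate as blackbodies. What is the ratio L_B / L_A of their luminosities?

L_B/L_A ≈ 0.654

L = 4πR²σT⁴ ∝ R²T⁴, so L_B/L_A = (3.9/1.4)² × (3448/6400)⁴ = 7.76 × 0.0842 = 0.654.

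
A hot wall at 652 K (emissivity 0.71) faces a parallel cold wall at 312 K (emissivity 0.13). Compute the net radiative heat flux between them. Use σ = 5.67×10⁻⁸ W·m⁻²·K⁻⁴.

For two large parallel gray plates, q = σ(T₁⁴ − T₂⁴) / (1/ε₁ + 1/ε₂ − 1).
1/ε₁ + 1/ε₂ − 1 = 1/0.71 + 1/0.13 − 1 = 8.101.
T₁⁴ − T₂⁴ = 1.81×10^11 − 9.48×10^9 = 1.71×10^11 K⁴.
q = 5.67×10⁻⁸ × 1.71×10^11 / 8.101 = 1200 W/m².

q ≈ 1200 W/m²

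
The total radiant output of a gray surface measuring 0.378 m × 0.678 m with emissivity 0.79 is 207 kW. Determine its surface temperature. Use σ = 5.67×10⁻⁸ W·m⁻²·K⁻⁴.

T ≈ 2060 K

A = 0.378 × 0.678 = 0.256 m².
From P = εσAT⁴, T = (P / εσA)^(1/4) = (2.07×10^5 / (0.79 × 5.67×10⁻⁸ × 0.256))^(1/4).
T = (1.80×10^13)^(1/4) = 2060 K.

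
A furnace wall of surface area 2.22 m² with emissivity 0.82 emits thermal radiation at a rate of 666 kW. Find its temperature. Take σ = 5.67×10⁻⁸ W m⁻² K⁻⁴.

T ≈ 1590 K

From P = εσAT⁴, T = (P / εσA)^(1/4) = (6.66×10^5 / (0.82 × 5.67×10⁻⁸ × 2.22))^(1/4).
T = (6.45×10^12)^(1/4) = 1590 K.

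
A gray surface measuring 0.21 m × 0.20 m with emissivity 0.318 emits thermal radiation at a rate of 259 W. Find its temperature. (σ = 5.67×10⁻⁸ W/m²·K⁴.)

T ≈ 765 K

A = 0.21 × 0.20 = 0.0420 m².
From P = εσAT⁴, T = (P / εσA)^(1/4) = (259 / (0.318 × 5.67×10⁻⁸ × 0.0420))^(1/4).
T = (3.42×10^11)^(1/4) = 765 K.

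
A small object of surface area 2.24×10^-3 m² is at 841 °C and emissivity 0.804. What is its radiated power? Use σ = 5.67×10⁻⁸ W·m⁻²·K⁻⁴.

841 °C = 1114 K.
Stefan–Boltzmann: P = εσAT⁴ = 0.804 × 5.67×10⁻⁸ × 2.24×10^-3 × (1114)⁴ = 0.804 × 5.67×10⁻⁸ × 2.24×10^-3 × 1.54×10^12.
P = 157 W.

P ≈ 157 W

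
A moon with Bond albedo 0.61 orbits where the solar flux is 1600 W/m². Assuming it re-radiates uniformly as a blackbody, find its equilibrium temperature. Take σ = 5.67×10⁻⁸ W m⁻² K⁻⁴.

T ≈ 229 K

Power absorbed = (1−a)S·πR²; power emitted = 4πR²σT⁴. Equating and cancelling πR²:
T = ((1−a)S / 4σ)^(1/4) = (624 / (4 × 5.67×10⁻⁸))^(1/4) = (2.75×10^9)^(1/4).
T = 229 K.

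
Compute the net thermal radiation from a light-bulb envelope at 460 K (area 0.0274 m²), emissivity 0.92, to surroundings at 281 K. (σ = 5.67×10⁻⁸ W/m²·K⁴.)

Q = εσA(T⁴ − T_s⁴). T⁴ − T_s⁴ = (460)⁴ − (281)⁴ = 4.48×10^10 − 6.23×10^9 = 3.85×10^10 K⁴.
Q = 0.92 × 5.67×10⁻⁸ × 0.0274 × 3.85×10^10 = 55.1 W.

Q ≈ 55.1 W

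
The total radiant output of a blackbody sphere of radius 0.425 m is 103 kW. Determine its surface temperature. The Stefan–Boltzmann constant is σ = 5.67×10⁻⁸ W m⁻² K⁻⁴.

A = 4πr² = 4π × (0.425)² = 2.27 m².
From P = σAT⁴, T = (P / σA)^(1/4) = (1.03×10^5 / (5.67×10⁻⁸ × 2.27))^(1/4).
T = (8.00×10^11)^(1/4) = 946 K.

T ≈ 946 K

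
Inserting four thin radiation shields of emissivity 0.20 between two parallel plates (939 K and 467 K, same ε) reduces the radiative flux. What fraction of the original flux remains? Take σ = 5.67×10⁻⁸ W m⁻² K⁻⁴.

ratio ≈ 0.200

With N identical shields there are N+1 = 5 gaps in series, each with the same radiative resistance, so the flux falls to 1/(N+1) of its unshielded value.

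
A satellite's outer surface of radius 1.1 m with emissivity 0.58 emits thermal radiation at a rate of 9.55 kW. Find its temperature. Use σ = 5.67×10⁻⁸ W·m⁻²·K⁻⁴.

A = 4πr² = 4π × (1.1)² = 15.2 m².
From P = εσAT⁴, T = (P / εσA)^(1/4) = (9550 / (0.58 × 5.67×10⁻⁸ × 15.2))^(1/4).
T = (1.91×10^10)^(1/4) = 372 K.

T ≈ 372 K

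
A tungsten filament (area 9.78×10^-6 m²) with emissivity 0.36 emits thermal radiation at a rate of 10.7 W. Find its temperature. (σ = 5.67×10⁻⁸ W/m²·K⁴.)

T ≈ 2710 K

From P = εσAT⁴, T = (P / εσA)^(1/4) = (10.7 / (0.36 × 5.67×10⁻⁸ × 9.78×10^-6))^(1/4).
T = (5.36×10^13)^(1/4) = 2710 K.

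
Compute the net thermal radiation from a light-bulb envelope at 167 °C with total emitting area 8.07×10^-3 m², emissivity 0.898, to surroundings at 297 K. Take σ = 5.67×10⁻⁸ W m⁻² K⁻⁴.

Q ≈ 12.2 W

Convert: 167 °C = 440 K.
Q = εσA(T⁴ − T_s⁴). T⁴ − T_s⁴ = (440)⁴ − (297)⁴ = 3.75×10^10 − 7.78×10^9 = 2.97×10^10 K⁴.
Q = 0.898 × 5.67×10⁻⁸ × 8.07×10^-3 × 2.97×10^10 = 12.2 W.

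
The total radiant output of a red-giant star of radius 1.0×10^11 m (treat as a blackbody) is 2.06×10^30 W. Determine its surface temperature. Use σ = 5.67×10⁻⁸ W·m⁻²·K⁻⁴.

A = 4πr² = 4π × (1.0×10^11)² = 1.26×10^23 m².
From P = σAT⁴, T = (P / σA)^(1/4) = (2.06×10^30 / (5.67×10⁻⁸ × 1.26×10^23))^(1/4).
T = (2.89×10^14)^(1/4) = 4120 K.

T ≈ 4120 K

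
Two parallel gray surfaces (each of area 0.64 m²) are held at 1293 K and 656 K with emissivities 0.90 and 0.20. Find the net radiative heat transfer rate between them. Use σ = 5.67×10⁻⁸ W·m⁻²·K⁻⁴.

For two large parallel gray plates, q = σ(T₁⁴ − T₂⁴) / (1/ε₁ + 1/ε₂ − 1).
1/ε₁ + 1/ε₂ − 1 = 1/0.90 + 1/0.20 − 1 = 5.111.
T₁⁴ − T₂⁴ = 2.80×10^12 − 1.85×10^11 = 2.61×10^12 K⁴.
q = 5.67×10⁻⁸ × 2.61×10^12 / 5.111 = 29000 W/m².
Q = q·A = 29000 × 0.64 = 18500 W.

Q ≈ 18500 W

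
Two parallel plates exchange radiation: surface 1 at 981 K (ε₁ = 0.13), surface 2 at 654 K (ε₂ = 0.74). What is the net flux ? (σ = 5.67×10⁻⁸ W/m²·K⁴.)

For two large parallel gray plates, q = σ(T₁⁴ − T₂⁴) / (1/ε₁ + 1/ε₂ − 1).
1/ε₁ + 1/ε₂ − 1 = 1/0.13 + 1/0.74 − 1 = 8.044.
T₁⁴ − T₂⁴ = 9.26×10^11 − 1.83×10^11 = 7.43×10^11 K⁴.
q = 5.67×10⁻⁸ × 7.43×10^11 / 8.044 = 5240 W/m².

q ≈ 5240 W/m²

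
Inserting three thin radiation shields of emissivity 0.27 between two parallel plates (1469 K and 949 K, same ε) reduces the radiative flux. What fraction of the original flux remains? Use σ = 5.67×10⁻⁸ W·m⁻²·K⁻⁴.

With N identical shields there are N+1 = 4 gaps in series, each with the same radiative resistance, so the flux falls to 1/(N+1) of its unshielded value.

ratio ≈ 0.250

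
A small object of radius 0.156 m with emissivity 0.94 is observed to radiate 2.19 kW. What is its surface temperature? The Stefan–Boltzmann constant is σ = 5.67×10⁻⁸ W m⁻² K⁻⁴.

T ≈ 605 K

A = 4πr² = 4π × (0.156)² = 0.306 m².
From P = εσAT⁴, T = (P / εσA)^(1/4) = (2190 / (0.94 × 5.67×10⁻⁸ × 0.306))^(1/4).
T = (1.34×10^11)^(1/4) = 605 K.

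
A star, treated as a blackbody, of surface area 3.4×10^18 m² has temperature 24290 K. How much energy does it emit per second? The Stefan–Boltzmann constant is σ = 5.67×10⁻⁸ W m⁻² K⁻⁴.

P = σAT⁴ = 5.67×10⁻⁸ × 3.40×10^18 × (24290)⁴ = 5.67×10⁻⁸ × 3.40×10^18 × 3.48×10^17.
P = 6.71×10^28 W.

P ≈ 6.71×10^28 W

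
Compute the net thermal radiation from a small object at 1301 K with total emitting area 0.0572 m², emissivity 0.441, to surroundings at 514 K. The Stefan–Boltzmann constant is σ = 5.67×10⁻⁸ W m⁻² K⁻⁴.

Q ≈ 4000 W

Q = εσA(T⁴ − T_s⁴). T⁴ − T_s⁴ = (1301)⁴ − (514)⁴ = 2.86×10^12 − 6.98×10^10 = 2.80×10^12 K⁴.
Q = 0.441 × 5.67×10⁻⁸ × 0.0572 × 2.80×10^12 = 4000 W.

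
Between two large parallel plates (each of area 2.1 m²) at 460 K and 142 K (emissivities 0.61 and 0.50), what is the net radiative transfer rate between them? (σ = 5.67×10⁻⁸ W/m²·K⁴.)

Q ≈ 2000 W

For two large parallel gray plates, q = σ(T₁⁴ − T₂⁴) / (1/ε₁ + 1/ε₂ − 1).
1/ε₁ + 1/ε₂ − 1 = 1/0.61 + 1/0.50 − 1 = 2.639.
T₁⁴ − T₂⁴ = 4.48×10^10 − 4.07×10^8 = 4.44×10^10 K⁴.
q = 5.67×10⁻⁸ × 4.44×10^10 / 2.639 = 953 W/m².
Q = q·A = 953 × 2.1 = 2000 W.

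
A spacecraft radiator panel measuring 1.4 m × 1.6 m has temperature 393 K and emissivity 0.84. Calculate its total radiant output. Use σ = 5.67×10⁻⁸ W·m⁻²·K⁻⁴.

P ≈ 2540 W

A = 1.4 × 1.6 = 2.24 m².
Stefan–Boltzmann: P = εσAT⁴ = 0.84 × 5.67×10⁻⁸ × 2.24 × (393)⁴ = 0.84 × 5.67×10⁻⁸ × 2.24 × 2.39×10^10.
P = 2540 W.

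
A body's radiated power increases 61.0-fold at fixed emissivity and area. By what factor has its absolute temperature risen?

P ∝ T⁴ ⇒ T ∝ P^(1/4), so T scales by (61.0)^(1/4) = 2.79.

factor ≈ 2.79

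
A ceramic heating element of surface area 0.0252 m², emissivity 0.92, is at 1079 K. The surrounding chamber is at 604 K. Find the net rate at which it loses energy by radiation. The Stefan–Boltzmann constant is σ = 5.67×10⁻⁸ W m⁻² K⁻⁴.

Q ≈ 1610 W

Q = εσA(T⁴ − T_s⁴). T⁴ − T_s⁴ = (1079)⁴ − (604)⁴ = 1.36×10^12 − 1.33×10^11 = 1.22×10^12 K⁴.
Q = 0.92 × 5.67×10⁻⁸ × 0.0252 × 1.22×10^12 = 1610 W.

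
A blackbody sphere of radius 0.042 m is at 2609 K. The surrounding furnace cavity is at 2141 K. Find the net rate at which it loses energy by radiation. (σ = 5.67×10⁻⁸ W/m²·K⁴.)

A = 4πr² = 4π × (0.042)² = 0.0222 m².
Q = σA(T⁴ − T_s⁴). T⁴ − T_s⁴ = (2609)⁴ − (2141)⁴ = 4.63×10^13 − 2.10×10^13 = 2.53×10^13 K⁴.
Q = 5.67×10⁻⁸ × 0.0222 × 2.53×10^13 = 31800 W.

Q ≈ 31800 W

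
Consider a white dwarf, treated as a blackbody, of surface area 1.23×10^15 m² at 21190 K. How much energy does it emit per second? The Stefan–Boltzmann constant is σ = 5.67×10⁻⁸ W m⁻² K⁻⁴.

P = σAT⁴ = 5.67×10⁻⁸ × 1.23×10^15 × (21190)⁴ = 5.67×10⁻⁸ × 1.23×10^15 × 2.02×10^17.
P = 1.41×10^25 W.

P ≈ 1.41×10^25 W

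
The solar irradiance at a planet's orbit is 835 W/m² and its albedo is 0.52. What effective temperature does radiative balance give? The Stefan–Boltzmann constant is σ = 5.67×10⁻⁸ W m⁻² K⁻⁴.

T ≈ 205 K

Power absorbed = (1−a)S·πR²; power emitted = 4πR²σT⁴. Equating and cancelling πR²:
T = ((1−a)S / 4σ)^(1/4) = (401 / (4 × 5.67×10⁻⁸))^(1/4) = (1.77×10^9)^(1/4).
T = 205 K.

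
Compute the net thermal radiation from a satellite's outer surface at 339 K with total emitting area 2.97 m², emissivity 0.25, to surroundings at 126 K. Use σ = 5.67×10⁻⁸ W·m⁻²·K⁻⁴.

Q = εσA(T⁴ − T_s⁴). T⁴ − T_s⁴ = (339)⁴ − (126)⁴ = 1.32×10^10 − 2.52×10^8 = 1.30×10^10 K⁴.
Q = 0.25 × 5.67×10⁻⁸ × 2.97 × 1.30×10^10 = 545 W.

Q ≈ 545 W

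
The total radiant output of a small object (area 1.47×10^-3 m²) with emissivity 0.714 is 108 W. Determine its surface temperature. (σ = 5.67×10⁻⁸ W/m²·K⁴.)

From P = εσAT⁴, T = (P / εσA)^(1/4) = (108 / (0.714 × 5.67×10⁻⁸ × 1.47×10^-3))^(1/4).
T = (1.81×10^12)^(1/4) = 1160 K.

T ≈ 1160 K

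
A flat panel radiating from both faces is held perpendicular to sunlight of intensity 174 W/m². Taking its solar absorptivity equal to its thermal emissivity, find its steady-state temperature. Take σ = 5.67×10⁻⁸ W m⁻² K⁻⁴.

Absorbed flux αS = emitted flux 2εσT⁴ per unit area; with α = ε this gives T = (S/2σ)^(1/4).
T = (174 / (2 × 5.67×10⁻⁸))^(1/4) = (1.53×10^9)^(1/4).
T = 198 K.

T ≈ 198 K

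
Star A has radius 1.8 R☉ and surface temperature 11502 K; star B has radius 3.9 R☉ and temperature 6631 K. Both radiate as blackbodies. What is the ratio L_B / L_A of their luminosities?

L = 4πR²σT⁴ ∝ R²T⁴, so L_B/L_A = (3.9/1.8)² × (6631/11502)⁴ = 4.69 × 0.110 = 0.519.

L_B/L_A ≈ 0.519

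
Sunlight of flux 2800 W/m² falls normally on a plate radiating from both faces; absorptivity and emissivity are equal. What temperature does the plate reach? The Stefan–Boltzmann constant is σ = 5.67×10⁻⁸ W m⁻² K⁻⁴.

Absorbed flux αS = emitted flux 2εσT⁴ per unit area; with α = ε this gives T = (S/2σ)^(1/4).
T = (2800 / (2 × 5.67×10⁻⁸))^(1/4) = (2.47×10^10)^(1/4).
T = 396 K.

T ≈ 396 K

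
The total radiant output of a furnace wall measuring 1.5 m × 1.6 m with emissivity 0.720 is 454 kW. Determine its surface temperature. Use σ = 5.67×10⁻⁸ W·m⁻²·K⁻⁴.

T ≈ 1470 K

A = 1.5 × 1.6 = 2.40 m².
From P = εσAT⁴, T = (P / εσA)^(1/4) = (4.54×10^5 / (0.720 × 5.67×10⁻⁸ × 2.40))^(1/4).
T = (4.63×10^12)^(1/4) = 1470 K.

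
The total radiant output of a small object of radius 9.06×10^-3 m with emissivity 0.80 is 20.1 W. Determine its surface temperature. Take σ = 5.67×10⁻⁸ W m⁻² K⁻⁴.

A = 4πr² = 4π × (9.06×10^-3)² = 1.03×10^-3 m².
From P = εσAT⁴, T = (P / εσA)^(1/4) = (20.1 / (0.80 × 5.67×10⁻⁸ × 1.03×10^-3))^(1/4).
T = (4.30×10^11)^(1/4) = 810 K.

T ≈ 810 K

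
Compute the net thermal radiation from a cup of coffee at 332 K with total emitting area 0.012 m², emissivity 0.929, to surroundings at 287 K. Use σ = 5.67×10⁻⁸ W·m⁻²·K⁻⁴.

Q ≈ 3.39 W

Q = εσA(T⁴ − T_s⁴). T⁴ − T_s⁴ = (332)⁴ − (287)⁴ = 1.21×10^10 − 6.78×10^9 = 5.36×10^9 K⁴.
Q = 0.929 × 5.67×10⁻⁸ × 0.0120 × 5.36×10^9 = 3.39 W.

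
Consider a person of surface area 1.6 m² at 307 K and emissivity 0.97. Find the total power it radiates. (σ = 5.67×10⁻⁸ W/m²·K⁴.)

P ≈ 782 W

Stefan–Boltzmann: P = εσAT⁴ = 0.97 × 5.67×10⁻⁸ × 1.60 × (307)⁴ = 0.97 × 5.67×10⁻⁸ × 1.60 × 8.88×10^9.
P = 782 W.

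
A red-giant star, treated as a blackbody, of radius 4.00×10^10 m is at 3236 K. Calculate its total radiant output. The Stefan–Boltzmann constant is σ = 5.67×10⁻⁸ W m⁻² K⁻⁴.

P ≈ 1.25×10^29 W

A = 4πr² = 4π × (4.00×10^10)² = 2.01×10^22 m².
P = σAT⁴ = 5.67×10⁻⁸ × 2.01×10^22 × (3236)⁴ = 5.67×10⁻⁸ × 2.01×10^22 × 1.10×10^14.
P = 1.25×10^29 W.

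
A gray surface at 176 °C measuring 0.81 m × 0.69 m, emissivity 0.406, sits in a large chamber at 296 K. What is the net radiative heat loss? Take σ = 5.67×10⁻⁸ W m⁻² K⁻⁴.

A = 0.81 × 0.69 = 0.559 m².
Convert: 176 °C = 449 K.
Q = εσA(T⁴ − T_s⁴). T⁴ − T_s⁴ = (449)⁴ − (296)⁴ = 4.06×10^10 − 7.68×10^9 = 3.30×10^10 K⁴.
Q = 0.406 × 5.67×10⁻⁸ × 0.559 × 3.30×10^10 = 424 W.

Q ≈ 424 W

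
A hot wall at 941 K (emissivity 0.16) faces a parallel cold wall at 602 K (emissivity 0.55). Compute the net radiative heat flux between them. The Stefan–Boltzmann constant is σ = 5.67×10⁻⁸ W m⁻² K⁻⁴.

For two large parallel gray plates, q = σ(T₁⁴ − T₂⁴) / (1/ε₁ + 1/ε₂ − 1).
1/ε₁ + 1/ε₂ − 1 = 1/0.16 + 1/0.55 − 1 = 7.068.
T₁⁴ − T₂⁴ = 7.84×10^11 − 1.31×10^11 = 6.53×10^11 K⁴.
q = 5.67×10⁻⁸ × 6.53×10^11 / 7.068 = 5240 W/m².

q ≈ 5240 W/m²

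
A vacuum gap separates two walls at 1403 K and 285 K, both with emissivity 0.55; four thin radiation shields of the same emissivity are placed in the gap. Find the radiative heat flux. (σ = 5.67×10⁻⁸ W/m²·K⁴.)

q ≈ 16600 W/m²

Each of the 5 gaps contributes resistance (2/ε − 1) = 2/0.55 − 1 = 2.636; total = 13.18.
q = σ(T₁⁴ − T₂⁴) / 13.18 = 5.67×10⁻⁸ × 3.87×10^12 / 13.18 = 16600 W/m².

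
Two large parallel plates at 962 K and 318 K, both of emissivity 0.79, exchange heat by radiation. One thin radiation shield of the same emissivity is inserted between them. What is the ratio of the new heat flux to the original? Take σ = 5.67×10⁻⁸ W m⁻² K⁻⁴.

ratio ≈ 0.500

With N identical shields there are N+1 = 2 gaps in series, each with the same radiative resistance, so the flux falls to 1/(N+1) of its unshielded value.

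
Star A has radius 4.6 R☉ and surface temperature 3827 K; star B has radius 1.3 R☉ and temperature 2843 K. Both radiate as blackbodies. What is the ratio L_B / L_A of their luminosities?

L_B/L_A ≈ 0.0243

L = 4πR²σT⁴ ∝ R²T⁴, so L_B/L_A = (1.3/4.6)² × (2843/3827)⁴ = 0.0799 × 0.305 = 0.0243.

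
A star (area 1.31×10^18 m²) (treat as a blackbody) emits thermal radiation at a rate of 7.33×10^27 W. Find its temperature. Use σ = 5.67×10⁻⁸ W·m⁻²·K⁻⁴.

From P = σAT⁴, T = (P / σA)^(1/4) = (7.33×10^27 / (5.67×10⁻⁸ × 1.31×10^18))^(1/4).
T = (9.87×10^16)^(1/4) = 17700 K.

T ≈ 17700 K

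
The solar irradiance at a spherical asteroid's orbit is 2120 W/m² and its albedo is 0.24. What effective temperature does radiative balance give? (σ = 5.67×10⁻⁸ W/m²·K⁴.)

Power absorbed = (1−a)S·πR²; power emitted = 4πR²σT⁴. Equating and cancelling πR²:
T = ((1−a)S / 4σ)^(1/4) = (1610 / (4 × 5.67×10⁻⁸))^(1/4) = (7.10×10^9)^(1/4).
T = 290 K.

T ≈ 290 K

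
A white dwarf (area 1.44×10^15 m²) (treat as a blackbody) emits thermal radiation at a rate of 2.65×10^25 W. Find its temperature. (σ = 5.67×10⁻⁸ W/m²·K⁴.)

From P = σAT⁴, T = (P / σA)^(1/4) = (2.65×10^25 / (5.67×10⁻⁸ × 1.44×10^15))^(1/4).
T = (3.25×10^17)^(1/4) = 23900 K.

T ≈ 23900 K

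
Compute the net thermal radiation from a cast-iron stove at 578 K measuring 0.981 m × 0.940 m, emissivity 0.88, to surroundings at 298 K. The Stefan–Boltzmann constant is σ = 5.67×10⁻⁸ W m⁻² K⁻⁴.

A = 0.981 × 0.940 = 0.922 m².
Q = εσA(T⁴ − T_s⁴). T⁴ − T_s⁴ = (578)⁴ − (298)⁴ = 1.12×10^11 − 7.89×10^9 = 1.04×10^11 K⁴.
Q = 0.88 × 5.67×10⁻⁸ × 0.922 × 1.04×10^11 = 4770 W.

Q ≈ 4770 W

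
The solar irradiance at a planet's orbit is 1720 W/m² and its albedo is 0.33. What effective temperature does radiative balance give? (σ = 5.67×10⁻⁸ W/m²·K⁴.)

Power absorbed = (1−a)S·πR²; power emitted = 4πR²σT⁴. Equating and cancelling πR²:
T = ((1−a)S / 4σ)^(1/4) = (1150 / (4 × 5.67×10⁻⁸))^(1/4) = (5.08×10^9)^(1/4).
T = 267 K.

T ≈ 267 K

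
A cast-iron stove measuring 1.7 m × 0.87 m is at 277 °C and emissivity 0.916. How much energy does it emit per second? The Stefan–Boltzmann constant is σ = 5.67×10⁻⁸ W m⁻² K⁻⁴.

P ≈ 7030 W

A = 1.7 × 0.87 = 1.48 m².
277 °C = 550 K.
P = εσAT⁴ = 0.916 × 5.67×10⁻⁸ × 1.48 × (550)⁴ = 0.916 × 5.67×10⁻⁸ × 1.48 × 9.15×10^10.
P = 7030 W.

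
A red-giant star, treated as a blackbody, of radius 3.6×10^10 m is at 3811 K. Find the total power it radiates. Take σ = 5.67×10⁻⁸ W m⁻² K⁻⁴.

P ≈ 1.95×10^29 W

A = 4πr² = 4π × (3.6×10^10)² = 1.63×10^22 m².
P = σAT⁴ = 5.67×10⁻⁸ × 1.63×10^22 × (3811)⁴ = 5.67×10⁻⁸ × 1.63×10^22 × 2.11×10^14.
P = 1.95×10^29 W.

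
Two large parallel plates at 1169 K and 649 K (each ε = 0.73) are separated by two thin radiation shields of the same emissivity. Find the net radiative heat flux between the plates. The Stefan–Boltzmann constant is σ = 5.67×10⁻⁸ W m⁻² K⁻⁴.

q ≈ 18400 W/m²

Each of the 3 gaps contributes resistance (2/ε − 1) = 2/0.73 − 1 = 1.740; total = 5.219.
q = σ(T₁⁴ − T₂⁴) / 5.219 = 5.67×10⁻⁸ × 1.69×10^12 / 5.219 = 18400 W/m².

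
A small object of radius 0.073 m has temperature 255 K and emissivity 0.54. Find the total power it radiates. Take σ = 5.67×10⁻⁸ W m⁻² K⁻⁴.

A = 4πr² = 4π × (0.073)² = 0.0670 m².
P = εσAT⁴ = 0.54 × 5.67×10⁻⁸ × 0.0670 × (255)⁴ = 0.54 × 5.67×10⁻⁸ × 0.0670 × 4.23×10^9.
P = 8.67 W.

P ≈ 8.67 W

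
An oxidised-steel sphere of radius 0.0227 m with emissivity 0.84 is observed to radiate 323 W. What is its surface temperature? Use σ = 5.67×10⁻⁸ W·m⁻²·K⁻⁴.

T ≈ 1010 K

A = 4πr² = 4π × (0.0227)² = 6.48×10^-3 m².
From P = εσAT⁴, T = (P / εσA)^(1/4) = (323 / (0.84 × 5.67×10⁻⁸ × 6.48×10^-3))^(1/4).
T = (1.05×10^12)^(1/4) = 1010 K.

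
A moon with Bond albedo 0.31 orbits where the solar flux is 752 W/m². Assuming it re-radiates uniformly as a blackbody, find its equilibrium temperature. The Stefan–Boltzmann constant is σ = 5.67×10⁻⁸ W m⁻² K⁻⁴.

Power absorbed = (1−a)S·πR²; power emitted = 4πR²σT⁴. Equating and cancelling πR²:
T = ((1−a)S / 4σ)^(1/4) = (519 / (4 × 5.67×10⁻⁸))^(1/4) = (2.29×10^9)^(1/4).
T = 219 K.

T ≈ 219 K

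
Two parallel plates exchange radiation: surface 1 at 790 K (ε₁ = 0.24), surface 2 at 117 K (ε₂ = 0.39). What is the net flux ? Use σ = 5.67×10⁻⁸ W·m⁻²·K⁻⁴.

For two large parallel gray plates, q = σ(T₁⁴ − T₂⁴) / (1/ε₁ + 1/ε₂ − 1).
1/ε₁ + 1/ε₂ − 1 = 1/0.24 + 1/0.39 − 1 = 5.731.
T₁⁴ − T₂⁴ = 3.90×10^11 − 1.87×10^8 = 3.89×10^11 K⁴.
q = 5.67×10⁻⁸ × 3.89×10^11 / 5.731 = 3850 W/m².

q ≈ 3850 W/m²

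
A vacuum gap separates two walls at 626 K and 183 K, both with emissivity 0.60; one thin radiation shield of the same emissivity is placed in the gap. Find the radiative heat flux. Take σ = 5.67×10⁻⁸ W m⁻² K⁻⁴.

q ≈ 1850 W/m²

Each of the 2 gaps contributes resistance (2/ε − 1) = 2/0.60 − 1 = 2.333; total = 4.667.
q = σ(T₁⁴ − T₂⁴) / 4.667 = 5.67×10⁻⁸ × 1.52×10^11 / 4.667 = 1850 W/m².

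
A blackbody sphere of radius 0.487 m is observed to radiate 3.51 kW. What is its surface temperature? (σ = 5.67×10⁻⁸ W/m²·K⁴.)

T ≈ 380 K

A = 4πr² = 4π × (0.487)² = 2.98 m².
From P = σAT⁴, T = (P / σA)^(1/4) = (3510 / (5.67×10⁻⁸ × 2.98))^(1/4).
T = (2.08×10^10)^(1/4) = 380 K.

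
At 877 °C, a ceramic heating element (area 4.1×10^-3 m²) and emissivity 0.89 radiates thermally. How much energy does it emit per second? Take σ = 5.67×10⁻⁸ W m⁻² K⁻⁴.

877 °C = 1150 K.
P = εσAT⁴ = 0.89 × 5.67×10⁻⁸ × 4.10×10^-3 × (1150)⁴ = 0.89 × 5.67×10⁻⁸ × 4.10×10^-3 × 1.75×10^12.
P = 362 W.

P ≈ 362 W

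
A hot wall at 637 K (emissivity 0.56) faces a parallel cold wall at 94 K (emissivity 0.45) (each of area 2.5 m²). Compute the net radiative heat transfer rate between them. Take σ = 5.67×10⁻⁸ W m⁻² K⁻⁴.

For two large parallel gray plates, q = σ(T₁⁴ − T₂⁴) / (1/ε₁ + 1/ε₂ − 1).
1/ε₁ + 1/ε₂ − 1 = 1/0.56 + 1/0.45 − 1 = 3.008.
T₁⁴ − T₂⁴ = 1.65×10^11 − 7.81×10^7 = 1.65×10^11 K⁴.
q = 5.67×10⁻⁸ × 1.65×10^11 / 3.008 = 3100 W/m².
Q = q·A = 3100 × 2.5 = 7760 W.

Q ≈ 7760 W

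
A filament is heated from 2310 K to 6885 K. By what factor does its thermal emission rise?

ratio ≈ 78.9

P ∝ T⁴, so the ratio is (6885/2310)⁴ = (2.981)⁴ = 78.9.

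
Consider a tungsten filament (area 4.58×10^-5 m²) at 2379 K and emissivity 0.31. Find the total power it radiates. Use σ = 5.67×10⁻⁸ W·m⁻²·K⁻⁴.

P ≈ 25.8 W

P = εσAT⁴ = 0.31 × 5.67×10⁻⁸ × 4.58×10^-5 × (2379)⁴ = 0.31 × 5.67×10⁻⁸ × 4.58×10^-5 × 3.20×10^13.
P = 25.8 W.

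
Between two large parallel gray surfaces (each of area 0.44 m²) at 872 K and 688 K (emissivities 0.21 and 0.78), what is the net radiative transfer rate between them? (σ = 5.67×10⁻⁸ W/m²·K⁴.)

Q ≈ 1750 W

For two large parallel gray plates, q = σ(T₁⁴ − T₂⁴) / (1/ε₁ + 1/ε₂ − 1).
1/ε₁ + 1/ε₂ − 1 = 1/0.21 + 1/0.78 − 1 = 5.044.
T₁⁴ − T₂⁴ = 5.78×10^11 − 2.24×10^11 = 3.54×10^11 K⁴.
q = 5.67×10⁻⁸ × 3.54×10^11 / 5.044 = 3980 W/m².
Q = q·A = 3980 × 0.44 = 1750 W.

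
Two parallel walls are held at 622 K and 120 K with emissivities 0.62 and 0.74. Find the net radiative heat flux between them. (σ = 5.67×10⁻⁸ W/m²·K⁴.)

For two large parallel gray plates, q = σ(T₁⁴ − T₂⁴) / (1/ε₁ + 1/ε₂ − 1).
1/ε₁ + 1/ε₂ − 1 = 1/0.62 + 1/0.74 − 1 = 1.964.
T₁⁴ − T₂⁴ = 1.50×10^11 − 2.07×10^8 = 1.49×10^11 K⁴.
q = 5.67×10⁻⁸ × 1.49×10^11 / 1.964 = 4310 W/m².

q ≈ 4310 W/m²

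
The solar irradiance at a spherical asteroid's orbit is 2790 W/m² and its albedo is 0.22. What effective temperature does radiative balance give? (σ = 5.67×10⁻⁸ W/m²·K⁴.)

T ≈ 313 K

Power absorbed = (1−a)S·πR²; power emitted = 4πR²σT⁴. Equating and cancelling πR²:
T = ((1−a)S / 4σ)^(1/4) = (2180 / (4 × 5.67×10⁻⁸))^(1/4) = (9.60×10^9)^(1/4).
T = 313 K.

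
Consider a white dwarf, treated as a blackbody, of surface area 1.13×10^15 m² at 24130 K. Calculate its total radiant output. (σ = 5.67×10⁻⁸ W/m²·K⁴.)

P = σAT⁴ = 5.67×10⁻⁸ × 1.13×10^15 × (24130)⁴ = 5.67×10⁻⁸ × 1.13×10^15 × 3.39×10^17.
P = 2.17×10^25 W.

P ≈ 2.17×10^25 W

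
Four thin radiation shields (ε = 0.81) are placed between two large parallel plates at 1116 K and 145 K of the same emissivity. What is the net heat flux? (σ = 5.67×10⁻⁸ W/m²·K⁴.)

Each of the 5 gaps contributes resistance (2/ε − 1) = 2/0.81 − 1 = 1.469; total = 7.346.
q = σ(T₁⁴ − T₂⁴) / 7.346 = 5.67×10⁻⁸ × 1.55×10^12 / 7.346 = 12000 W/m².

q ≈ 12000 W/m²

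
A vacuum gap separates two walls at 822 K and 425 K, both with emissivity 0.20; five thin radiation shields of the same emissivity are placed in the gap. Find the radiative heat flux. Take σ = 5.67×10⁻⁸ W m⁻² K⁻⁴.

Each of the 6 gaps contributes resistance (2/ε − 1) = 2/0.20 − 1 = 9.000; total = 54.00.
q = σ(T₁⁴ − T₂⁴) / 54.00 = 5.67×10⁻⁸ × 4.24×10^11 / 54.00 = 445 W/m².

q ≈ 445 W/m²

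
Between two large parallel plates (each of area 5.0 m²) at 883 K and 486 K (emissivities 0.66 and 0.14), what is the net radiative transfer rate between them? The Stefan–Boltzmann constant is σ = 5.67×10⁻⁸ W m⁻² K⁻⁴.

For two large parallel gray plates, q = σ(T₁⁴ − T₂⁴) / (1/ε₁ + 1/ε₂ − 1).
1/ε₁ + 1/ε₂ − 1 = 1/0.66 + 1/0.14 − 1 = 7.658.
T₁⁴ − T₂⁴ = 6.08×10^11 − 5.58×10^10 = 5.52×10^11 K⁴.
q = 5.67×10⁻⁸ × 5.52×10^11 / 7.658 = 4090 W/m².
Q = q·A = 4090 × 5.0 = 20400 W.

Q ≈ 20400 W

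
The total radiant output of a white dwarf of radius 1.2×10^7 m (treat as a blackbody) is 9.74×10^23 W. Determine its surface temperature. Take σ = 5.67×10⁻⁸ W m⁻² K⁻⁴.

A = 4πr² = 4π × (1.2×10^7)² = 1.81×10^15 m².
From P = σAT⁴, T = (P / σA)^(1/4) = (9.74×10^23 / (5.67×10⁻⁸ × 1.81×10^15))^(1/4).
T = (9.49×10^15)^(1/4) = 9870 K.

T ≈ 9870 K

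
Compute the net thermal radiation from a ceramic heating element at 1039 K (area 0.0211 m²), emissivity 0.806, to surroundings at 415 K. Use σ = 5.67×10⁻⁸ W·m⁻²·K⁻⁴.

Q ≈ 1100 W

Q = εσA(T⁴ − T_s⁴). T⁴ − T_s⁴ = (1039)⁴ − (415)⁴ = 1.17×10^12 − 2.97×10^10 = 1.14×10^12 K⁴.
Q = 0.806 × 5.67×10⁻⁸ × 0.0211 × 1.14×10^12 = 1100 W.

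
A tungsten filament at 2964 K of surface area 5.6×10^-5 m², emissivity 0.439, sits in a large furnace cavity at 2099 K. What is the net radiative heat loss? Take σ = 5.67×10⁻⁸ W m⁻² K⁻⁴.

Q = εσA(T⁴ − T_s⁴). T⁴ − T_s⁴ = (2964)⁴ − (2099)⁴ = 7.72×10^13 − 1.94×10^13 = 5.78×10^13 K⁴.
Q = 0.439 × 5.67×10⁻⁸ × 5.60×10^-5 × 5.78×10^13 = 80.5 W.

Q ≈ 80.5 W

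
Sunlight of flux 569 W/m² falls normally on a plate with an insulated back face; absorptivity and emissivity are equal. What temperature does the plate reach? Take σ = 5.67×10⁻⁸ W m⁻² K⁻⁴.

Absorbed flux αS = emitted flux εσT⁴ (one radiating face); with α = ε, T = (S/σ)^(1/4).
T = (569 / 5.67×10⁻⁸)^(1/4) = (1.00×10^10)^(1/4).
T = 317 K.

T ≈ 317 K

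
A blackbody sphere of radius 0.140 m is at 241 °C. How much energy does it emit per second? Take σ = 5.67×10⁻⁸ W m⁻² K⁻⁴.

P ≈ 975 W

A = 4πr² = 4π × (0.140)² = 0.246 m².
241 °C = 514 K.
P = σAT⁴ = 5.67×10⁻⁸ × 0.246 × (514)⁴ = 5.67×10⁻⁸ × 0.246 × 6.98×10^10.
P = 975 W.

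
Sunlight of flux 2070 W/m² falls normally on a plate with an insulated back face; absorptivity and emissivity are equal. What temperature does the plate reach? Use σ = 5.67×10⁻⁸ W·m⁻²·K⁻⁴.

T ≈ 437 K

Absorbed flux αS = emitted flux εσT⁴ (one radiating face); with α = ε, T = (S/σ)^(1/4).
T = (2070 / 5.67×10⁻⁸)^(1/4) = (3.65×10^10)^(1/4).
T = 437 K.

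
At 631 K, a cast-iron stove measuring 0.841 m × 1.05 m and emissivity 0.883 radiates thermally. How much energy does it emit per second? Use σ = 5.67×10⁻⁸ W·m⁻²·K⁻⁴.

A = 0.841 × 1.05 = 0.883 m².
P = εσAT⁴ = 0.883 × 5.67×10⁻⁸ × 0.883 × (631)⁴ = 0.883 × 5.67×10⁻⁸ × 0.883 × 1.59×10^11.
P = 7010 W.

P ≈ 7010 W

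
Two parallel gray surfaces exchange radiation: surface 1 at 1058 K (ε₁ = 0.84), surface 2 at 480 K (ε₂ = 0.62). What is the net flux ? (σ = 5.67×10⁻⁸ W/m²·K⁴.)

For two large parallel gray plates, q = σ(T₁⁴ − T₂⁴) / (1/ε₁ + 1/ε₂ − 1).
1/ε₁ + 1/ε₂ − 1 = 1/0.84 + 1/0.62 − 1 = 1.803.
T₁⁴ − T₂⁴ = 1.25×10^12 − 5.31×10^10 = 1.20×10^12 K⁴.
q = 5.67×10⁻⁸ × 1.20×10^12 / 1.803 = 37700 W/m².

q ≈ 37700 W/m²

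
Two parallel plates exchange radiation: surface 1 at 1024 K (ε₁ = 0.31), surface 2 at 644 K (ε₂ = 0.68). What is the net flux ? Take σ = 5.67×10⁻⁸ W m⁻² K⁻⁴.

For two large parallel gray plates, q = σ(T₁⁴ − T₂⁴) / (1/ε₁ + 1/ε₂ − 1).
1/ε₁ + 1/ε₂ − 1 = 1/0.31 + 1/0.68 − 1 = 3.696.
T₁⁴ − T₂⁴ = 1.10×10^12 − 1.72×10^11 = 9.28×10^11 K⁴.
q = 5.67×10⁻⁸ × 9.28×10^11 / 3.696 = 14200 W/m².

q ≈ 14200 W/m²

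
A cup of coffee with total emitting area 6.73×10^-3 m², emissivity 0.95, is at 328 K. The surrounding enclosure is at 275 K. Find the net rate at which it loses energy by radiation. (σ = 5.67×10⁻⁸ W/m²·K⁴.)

Q = εσA(T⁴ − T_s⁴). T⁴ − T_s⁴ = (328)⁴ − (275)⁴ = 1.16×10^10 − 5.72×10^9 = 5.86×10^9 K⁴.
Q = 0.95 × 5.67×10⁻⁸ × 6.73×10^-3 × 5.86×10^9 = 2.12 W.

Q ≈ 2.12 W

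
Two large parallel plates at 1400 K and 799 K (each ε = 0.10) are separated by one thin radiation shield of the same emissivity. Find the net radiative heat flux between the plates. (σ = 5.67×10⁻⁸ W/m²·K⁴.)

Each of the 2 gaps contributes resistance (2/ε − 1) = 2/0.10 − 1 = 19.00; total = 38.00.
q = σ(T₁⁴ − T₂⁴) / 38.00 = 5.67×10⁻⁸ × 3.43×10^12 / 38.00 = 5120 W/m².

q ≈ 5120 W/m²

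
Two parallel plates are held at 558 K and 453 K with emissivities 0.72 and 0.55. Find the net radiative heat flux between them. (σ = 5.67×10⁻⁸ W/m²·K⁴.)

q ≈ 1410 W/m²

For two large parallel gray plates, q = σ(T₁⁴ − T₂⁴) / (1/ε₁ + 1/ε₂ − 1).
1/ε₁ + 1/ε₂ − 1 = 1/0.72 + 1/0.55 − 1 = 2.207.
T₁⁴ − T₂⁴ = 9.69×10^10 − 4.21×10^10 = 5.48×10^10 K⁴.
q = 5.67×10⁻⁸ × 5.48×10^10 / 2.207 = 1410 W/m².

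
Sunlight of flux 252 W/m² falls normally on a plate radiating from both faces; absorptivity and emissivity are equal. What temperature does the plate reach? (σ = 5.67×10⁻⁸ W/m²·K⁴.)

T ≈ 217 K

Absorbed flux αS = emitted flux 2εσT⁴ per unit area; with α = ε this gives T = (S/2σ)^(1/4).
T = (252 / (2 × 5.67×10⁻⁸))^(1/4) = (2.22×10^9)^(1/4).
T = 217 K.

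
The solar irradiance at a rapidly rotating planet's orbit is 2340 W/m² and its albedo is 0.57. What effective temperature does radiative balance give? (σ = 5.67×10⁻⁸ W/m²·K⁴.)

Power absorbed = (1−a)S·πR²; power emitted = 4πR²σT⁴. Equating and cancelling πR²:
T = ((1−a)S / 4σ)^(1/4) = (1010 / (4 × 5.67×10⁻⁸))^(1/4) = (4.44×10^9)^(1/4).
T = 258 K.

T ≈ 258 K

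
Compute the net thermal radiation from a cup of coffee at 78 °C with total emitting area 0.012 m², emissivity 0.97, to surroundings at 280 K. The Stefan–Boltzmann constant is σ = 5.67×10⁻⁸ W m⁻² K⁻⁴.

Q ≈ 5.96 W

Convert: 78 °C = 351 K.
Q = εσA(T⁴ − T_s⁴). T⁴ − T_s⁴ = (351)⁴ − (280)⁴ = 1.52×10^10 − 6.15×10^9 = 9.03×10^9 K⁴.
Q = 0.97 × 5.67×10⁻⁸ × 0.0120 × 9.03×10^9 = 5.96 W.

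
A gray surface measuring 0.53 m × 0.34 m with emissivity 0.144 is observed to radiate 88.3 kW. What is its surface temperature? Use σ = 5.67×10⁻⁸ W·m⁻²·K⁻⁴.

A = 0.53 × 0.34 = 0.180 m².
From P = εσAT⁴, T = (P / εσA)^(1/4) = (88300 / (0.144 × 5.67×10⁻⁸ × 0.180))^(1/4).
T = (6.00×10^13)^(1/4) = 2780 K.

T ≈ 2780 K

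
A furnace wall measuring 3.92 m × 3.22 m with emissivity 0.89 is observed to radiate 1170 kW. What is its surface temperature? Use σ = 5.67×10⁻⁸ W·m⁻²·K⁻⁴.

T ≈ 1160 K

A = 3.92 × 3.22 = 12.6 m².
From P = εσAT⁴, T = (P / εσA)^(1/4) = (1.17×10^6 / (0.89 × 5.67×10⁻⁸ × 12.6))^(1/4).
T = (1.84×10^12)^(1/4) = 1160 K.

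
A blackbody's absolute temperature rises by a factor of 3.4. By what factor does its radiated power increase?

factor ≈ 134

P ∝ T⁴, so the power scales as (3.4)⁴ = 134.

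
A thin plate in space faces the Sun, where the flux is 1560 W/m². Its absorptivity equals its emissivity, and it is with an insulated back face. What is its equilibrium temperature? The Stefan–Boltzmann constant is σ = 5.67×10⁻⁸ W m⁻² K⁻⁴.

T ≈ 407 K

Absorbed flux αS = emitted flux εσT⁴ (one radiating face); with α = ε, T = (S/σ)^(1/4).
T = (1560 / 5.67×10⁻⁸)^(1/4) = (2.75×10^10)^(1/4).
T = 407 K.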